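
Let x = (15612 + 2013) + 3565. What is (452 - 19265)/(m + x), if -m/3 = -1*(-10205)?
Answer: 18813/9425 ≈ 1.9961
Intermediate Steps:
m = -30615 (m = -(-3)*(-10205) = -3*10205 = -30615)
x = 21190 (x = 17625 + 3565 = 21190)
(452 - 19265)/(m + x) = (452 - 19265)/(-30615 + 21190) = -18813/(-9425) = -18813*(-1/9425) = 18813/9425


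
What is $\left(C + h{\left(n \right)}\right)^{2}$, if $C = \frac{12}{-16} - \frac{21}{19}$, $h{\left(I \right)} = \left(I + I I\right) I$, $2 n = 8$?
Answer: $\frac{35271721}{5776} \approx 6106.6$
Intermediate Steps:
$n = 4$ ($n = \frac{1}{2} \cdot 8 = 4$)
$h{\left(I \right)} = I \left(I + I^{2}\right)$ ($h{\left(I \right)} = \left(I + I^{2}\right) I = I \left(I + I^{2}\right)$)
$C = - \frac{141}{76}$ ($C = 12 \left(- \frac{1}{16}\right) - \frac{21}{19} = - \frac{3}{4} - \frac{21}{19} = - \frac{141}{76} \approx -1.8553$)
$\left(C + h{\left(n \right)}\right)^{2} = \left(- \frac{141}{76} + 4^{2} \left(1 + 4\right)\right)^{2} = \left(- \frac{141}{76} + 16 \cdot 5\right)^{2} = \left(- \frac{141}{76} + 80\right)^{2} = \left(\frac{5939}{76}\right)^{2} = \frac{35271721}{5776}$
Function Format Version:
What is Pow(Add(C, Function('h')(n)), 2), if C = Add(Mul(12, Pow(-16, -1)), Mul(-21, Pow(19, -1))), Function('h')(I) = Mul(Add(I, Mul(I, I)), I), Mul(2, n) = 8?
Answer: Rational(35271721, 5776) ≈ 6106.6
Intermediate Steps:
n = 4 (n = Mul(Rational(1, 2), 8) = 4)
Function('h')(I) = Mul(I, Add(I, Pow(I, 2))) (Function('h')(I) = Mul(Add(I, Pow(I, 2)), I) = Mul(I, Add(I, Pow(I, 2))))
C = Rational(-141, 76) (C = Add(Mul(12, Rational(-1, 16)), Mul(-21, Rational(1, 19))) = Add(Rational(-3, 4), Rational(-21, 19)) = Rational(-141, 76) ≈ -1.8553)
Pow(Add(C, Function('h')(n)), 2) = Pow(Add(Rational(-141, 76), Mul(Pow(4, 2), Add(1, 4))), 2) = Pow(Add(Rational(-141, 76), Mul(16, 5)), 2) = Pow(Add(Rational(-141, 76), 80), 2) = Pow(Rational(5939, 76), 2) = Rational(35271721, 5776)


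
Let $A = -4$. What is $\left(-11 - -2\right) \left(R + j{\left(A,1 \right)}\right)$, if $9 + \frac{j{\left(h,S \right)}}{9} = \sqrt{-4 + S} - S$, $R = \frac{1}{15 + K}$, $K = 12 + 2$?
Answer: $\frac{23481}{29} - 81 i \sqrt{3} \approx 809.69 - 140.3 i$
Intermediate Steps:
$K = 14$
$R = \frac{1}{29}$ ($R = \frac{1}{15 + 14} = \frac{1}{29} \approx 0.034483$)
$j{\left(h,S \right)} = -81 - 9 S + 9 \sqrt{-4 + S}$ ($j{\left(h,S \right)} = -81 + 9 \left(\sqrt{-4 + S} - S\right) = -81 - \left(- 9 \sqrt{-4 + S} + 9 S\right) = -81 - 9 S + 9 \sqrt{-4 + S}$)
$\left(-11 - -2\right) \left(R + j{\left(A,1 \right)}\right) = \left(-11 - -2\right) \left(\frac{1}{29} - \left(90 - 9 \sqrt{-4 + 1}\right)\right) = \left(-11 + 2\right) \left(\frac{1}{29} - \left(90 - 9 i \sqrt{3}\right)\right) = - 9 \left(\frac{1}{29} - \left(90 - 9 i \sqrt{3}\right)\right) = - 9 \left(- \frac{2609}{29} + 9 i \sqrt{3}\right) = \frac{23481}{29} - 81 i \sqrt{3}$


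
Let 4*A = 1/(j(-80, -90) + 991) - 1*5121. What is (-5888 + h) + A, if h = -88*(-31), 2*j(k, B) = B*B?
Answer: -22383300/5041 ≈ -4440.3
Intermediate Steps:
j(k, B) = B²/2 (j(k, B) = (B*B)/2 = B²/2)
h = 2728
A = -6453740/5041 (A = (1/((½)*(-90)² + 991) - 1*5121)/4 = (1/((½)*8100 + 991) - 5121)/4 = (1/(4050 + 991) - 5121)/4 = (1/5041 - 5121)/4 = (¼)*(-25814960/5041) = -6453740/5041 ≈ -1280.3)
(-5888 + h) + A = (-5888 + 2728) - 6453740/5041 = -3160 - 6453740/5041 = -22383300/5041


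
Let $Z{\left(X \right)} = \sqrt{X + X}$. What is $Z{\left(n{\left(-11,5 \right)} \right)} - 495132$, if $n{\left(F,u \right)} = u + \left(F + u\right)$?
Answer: $-495132 + i \sqrt{2} \approx -4.9513 \cdot 10^{5} + 1.4142 i$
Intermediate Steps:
$n{\left(F,u \right)} = F + 2 u$
$Z{\left(X \right)} = \sqrt{2} \sqrt{X}$ ($Z{\left(X \right)} = \sqrt{2 X} = \sqrt{2} \sqrt{X}$)
$Z{\left(n{\left(-11,5 \right)} \right)} - 495132 = \sqrt{2} \sqrt{-11 + 2 \cdot 5} - 495132 = \sqrt{2} \sqrt{-11 + 10} - 495132 = \sqrt{2} \sqrt{-1} - 495132 = \sqrt{2} i - 495132 = i \sqrt{2} - 495132 = -495132 + i \sqrt{2}$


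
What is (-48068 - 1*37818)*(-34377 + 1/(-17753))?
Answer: 52415786235452/17753 ≈ 2.9525e+9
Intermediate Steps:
(-48068 - 1*37818)*(-34377 + 1/(-17753)) = (-48068 - 37818)*(-34377 - 1/17753) = -85886*(-610294882/17753) = 52415786235452/17753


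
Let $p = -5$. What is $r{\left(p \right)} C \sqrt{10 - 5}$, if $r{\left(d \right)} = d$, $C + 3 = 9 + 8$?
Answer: $- 70 \sqrt{5} \approx -156.52$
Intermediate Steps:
$C = 14$ ($C = -3 + \left(9 + 8\right) = -3 + 17 = 14$)
$r{\left(p \right)} C \sqrt{10 - 5} = \left(-5\right) 14 \sqrt{10 - 5} = - 70 \sqrt{5}$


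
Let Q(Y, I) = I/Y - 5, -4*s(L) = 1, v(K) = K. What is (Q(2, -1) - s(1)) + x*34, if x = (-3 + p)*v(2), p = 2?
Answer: -293/4 ≈ -73.250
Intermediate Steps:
s(L) = -¼ (s(L) = -¼*1 = -¼)
x = -2 (x = (-3 + 2)*2 = -1*2 = -2)
Q(Y, I) = -5 + I/Y (Q(Y, I) = I/Y - 5 = -5 + I/Y)
(Q(2, -1) - s(1)) + x*34 = ((-5 - 1/2) - 1*(-¼)) - 2*34 = ((-5 - 1*½) + ¼) - 68 = ((-5 - ½) + ¼) - 68 = (-11/2 + ¼) - 68 = -21/4 - 68 = -293/4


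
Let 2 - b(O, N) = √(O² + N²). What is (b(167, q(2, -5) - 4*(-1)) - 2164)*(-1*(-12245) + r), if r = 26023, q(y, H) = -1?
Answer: -82735416 - 38268*√27898 ≈ -8.9127e+7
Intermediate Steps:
b(O, N) = 2 - √(N² + O²) (b(O, N) = 2 - √(O² + N²) = 2 - √(N² + O²))
(b(167, q(2, -5) - 4*(-1)) - 2164)*(-1*(-12245) + r) = ((2 - √((-1 - 4*(-1))² + 167²)) - 2164)*(-1*(-12245) + 26023) = ((2 - √((-1 + 4)² + 27889)) - 2164)*(12245 + 26023) = ((2 - √(3² + 27889)) - 2164)*38268 = ((2 - √(9 + 27889)) - 2164)*38268 = ((2 - √27898) - 2164)*38268 = (-2162 - √27898)*38268 = -82735416 - 38268*√27898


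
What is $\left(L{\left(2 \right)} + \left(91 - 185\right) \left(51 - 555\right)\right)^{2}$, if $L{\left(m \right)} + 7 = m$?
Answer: $2244011641$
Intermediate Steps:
$L{\left(m \right)} = -7 + m$
$\left(L{\left(2 \right)} + \left(91 - 185\right) \left(51 - 555\right)\right)^{2} = \left(\left(-7 + 2\right) + \left(91 - 185\right) \left(51 - 555\right)\right)^{2} = \left(-5 - -47376\right)^{2} = \left(-5 + 47376\right)^{2} = 47371^{2} = 2244011641$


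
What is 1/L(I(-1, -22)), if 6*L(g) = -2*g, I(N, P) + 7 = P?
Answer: 3/29 ≈ 0.10345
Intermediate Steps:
I(N, P) = -7 + P
L(g) = -g/3 (L(g) = (-2*g)/6 = -g/3)
1/L(I(-1, -22)) = 1/(-(-7 - 22)/3) = 1/(-⅓*(-29)) = 1/(29/3) = 3/29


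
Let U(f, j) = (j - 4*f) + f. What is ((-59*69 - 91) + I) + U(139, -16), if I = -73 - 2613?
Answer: -7281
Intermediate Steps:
U(f, j) = j - 3*f
I = -2686
((-59*69 - 91) + I) + U(139, -16) = ((-59*69 - 91) - 2686) + (-16 - 3*139) = ((-4071 - 91) - 2686) + (-16 - 417) = (-4162 - 2686) - 433 = -6848 - 433 = -7281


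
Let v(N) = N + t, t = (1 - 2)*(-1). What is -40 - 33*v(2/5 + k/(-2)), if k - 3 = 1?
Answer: -101/5 ≈ -20.200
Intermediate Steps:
k = 4 (k = 3 + 1 = 4)
t = 1 (t = -1*(-1) = 1)
v(N) = 1 + N (v(N) = N + 1 = 1 + N)
-40 - 33*v(2/5 + k/(-2)) = -40 - 33*(1 + (2/5 + 4/(-2))) = -40 - 33*(1 + (2*(⅕) + 4*(-½))) = -40 - 33*(1 + (⅖ - 2)) = -40 - 33*(1 - 8/5) = -40 - 33*(-⅗) = -40 + 99/5 = -101/5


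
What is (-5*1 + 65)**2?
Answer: 3600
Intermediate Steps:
(-5*1 + 65)**2 = (-5 + 65)**2 = 60**2 = 3600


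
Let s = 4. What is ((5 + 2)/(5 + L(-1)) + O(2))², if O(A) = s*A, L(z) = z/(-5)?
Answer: 59049/676 ≈ 87.351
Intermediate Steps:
L(z) = -z/5 (L(z) = z*(-⅕) = -z/5)
O(A) = 4*A
((5 + 2)/(5 + L(-1)) + O(2))² = ((5 + 2)/(5 - ⅕*(-1)) + 4*2)² = (7/(5 + ⅕) + 8)² = (7/(26/5) + 8)² = (7*(5/26) + 8)² = (35/26 + 8)² = (243/26)² = 59049/676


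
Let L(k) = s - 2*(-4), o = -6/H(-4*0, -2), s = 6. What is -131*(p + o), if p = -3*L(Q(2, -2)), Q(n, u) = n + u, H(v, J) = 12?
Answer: 11135/2 ≈ 5567.5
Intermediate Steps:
o = -1/2 (o = -6/12 = -6*1/12 = -1/2 ≈ -0.50000)
L(k) = 14 (L(k) = 6 - 2*(-4) = 6 + 8 = 14)
p = -42 (p = -3*14 = -42)
-131*(p + o) = -131*(-42 - 1/2) = -131*(-85/2) = 11135/2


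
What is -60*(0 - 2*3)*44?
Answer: 15840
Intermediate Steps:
-60*(0 - 2*3)*44 = -60*(0 - 6)*44 = -60*(-6)*44 = 360*44 = 15840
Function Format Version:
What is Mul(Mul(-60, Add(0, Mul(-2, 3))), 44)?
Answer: 15840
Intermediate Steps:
Mul(Mul(-60, Add(0, Mul(-2, 3))), 44) = Mul(Mul(-60, Add(0, -6)), 44) = Mul(Mul(-60, -6), 44) = Mul(360, 44) = 15840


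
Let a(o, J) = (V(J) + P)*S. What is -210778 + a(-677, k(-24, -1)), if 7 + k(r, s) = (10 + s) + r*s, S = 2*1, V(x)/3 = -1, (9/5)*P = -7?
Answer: -1897126/9 ≈ -2.1079e+5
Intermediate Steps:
P = -35/9 (P = (5/9)*(-7) = -35/9 ≈ -3.8889)
V(x) = -3 (V(x) = 3*(-1) = -3)
S = 2
k(r, s) = 3 + s + r*s (k(r, s) = -7 + ((10 + s) + r*s) = -7 + (10 + s + r*s) = 3 + s + r*s)
a(o, J) = -124/9 (a(o, J) = (-3 - 35/9)*2 = -62/9*2 = -124/9)
-210778 + a(-677, k(-24, -1)) = -210778 - 124/9 = -1897126/9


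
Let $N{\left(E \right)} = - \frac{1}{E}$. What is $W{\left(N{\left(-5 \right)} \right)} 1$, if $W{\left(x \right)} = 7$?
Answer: $7$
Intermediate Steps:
$W{\left(N{\left(-5 \right)} \right)} 1 = 7 \cdot 1 = 7$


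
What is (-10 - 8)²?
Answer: 324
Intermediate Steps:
(-10 - 8)² = (-18)² = 324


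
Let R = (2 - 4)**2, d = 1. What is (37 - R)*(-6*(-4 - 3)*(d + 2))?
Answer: 4158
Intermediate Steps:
R = 4 (R = (-2)**2 = 4)
(37 - R)*(-6*(-4 - 3)*(d + 2)) = (37 - 1*4)*(-6*(-4 - 3)*(1 + 2)) = (37 - 4)*(-(-42)*3) = 33*(-6*(-21)) = 33*126 = 4158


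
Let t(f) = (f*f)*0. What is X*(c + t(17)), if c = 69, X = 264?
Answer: 18216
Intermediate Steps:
t(f) = 0 (t(f) = f**2*0 = 0)
X*(c + t(17)) = 264*(69 + 0) = 264*69 = 18216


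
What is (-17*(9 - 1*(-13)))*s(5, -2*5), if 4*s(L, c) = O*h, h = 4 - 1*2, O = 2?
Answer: -374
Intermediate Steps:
h = 2 (h = 4 - 2 = 2)
s(L, c) = 1 (s(L, c) = (2*2)/4 = (¼)*4 = 1)
(-17*(9 - 1*(-13)))*s(5, -2*5) = -17*(9 - 1*(-13))*1 = -17*(9 + 13)*1 = -17*22*1 = -374*1 = -374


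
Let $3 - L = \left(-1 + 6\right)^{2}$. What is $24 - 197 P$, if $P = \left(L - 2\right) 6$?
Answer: $28392$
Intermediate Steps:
$L = -22$ ($L = 3 - \left(-1 + 6\right)^{2} = 3 - 5^{2} = 3 - 25 = -22$)
$P = -144$ ($P = \left(-22 - 2\right) 6 = \left(-24\right) 6 = -144$)
$24 - 197 P = 24 - -28368 = 24 + 28368 = 28392$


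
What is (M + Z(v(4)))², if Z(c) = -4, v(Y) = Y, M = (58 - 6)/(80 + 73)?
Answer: 313600/23409 ≈ 13.397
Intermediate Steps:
M = 52/153 ≈ 0.33987
(M + Z(v(4)))² = (52/153 - 4)² = (-560/153)² = 313600/23409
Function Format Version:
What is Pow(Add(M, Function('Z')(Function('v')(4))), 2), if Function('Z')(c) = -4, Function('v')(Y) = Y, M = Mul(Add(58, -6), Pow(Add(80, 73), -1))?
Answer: Rational(313600, 23409) ≈ 13.397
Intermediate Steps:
M = Rational(52, 153) (M = Mul(52, Pow(153, -1)) = Mul(52, Rational(1, 153)) = Rational(52, 153) ≈ 0.33987)
Pow(Add(M, Function('Z')(Function('v')(4))), 2) = Pow(Add(Rational(52, 153), -4), 2) = Pow(Rational(-560, 153), 2) = Rational(313600, 23409)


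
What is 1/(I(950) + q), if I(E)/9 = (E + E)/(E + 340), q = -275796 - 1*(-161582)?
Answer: -43/4910632 ≈ -8.7565e-6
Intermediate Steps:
q = -114214 (q = -275796 + 161582 = -114214)
I(E) = 18*E/(340 + E) (I(E) = 9*((E + E)/(E + 340)) = 9*((2*E)/(340 + E)) = 9*(2*E/(340 + E)) = 18*E/(340 + E))
1/(I(950) + q) = 1/(18*950/(340 + 950) - 114214) = 1/(18*950/1290 - 114214) = 1/(18*950*(1/1290) - 114214) = 1/(570/43 - 114214) = 1/(-4910632/43) = -43/4910632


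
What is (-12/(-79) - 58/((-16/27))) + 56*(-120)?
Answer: -4185087/632 ≈ -6622.0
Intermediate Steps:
(-12/(-79) - 58/((-16/27))) + 56*(-120) = (-12*(-1/79) - 58/((-16*1/27))) - 6720 = (12/79 - 58/(-16/27)) - 6720 = (12/79 - 58*(-27/16)) - 6720 = (12/79 + 783/8) - 6720 = 61953/632 - 6720 = -4185087/632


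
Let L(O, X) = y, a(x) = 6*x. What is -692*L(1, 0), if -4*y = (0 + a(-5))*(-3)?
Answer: 15570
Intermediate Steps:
y = -45/2 (y = -(0 + 6*(-5))*(-3)/4 = -(0 - 30)*(-3)/4 = -(-15)*(-3)/2 = -¼*90 = -45/2 ≈ -22.500)
L(O, X) = -45/2
-692*L(1, 0) = -692*(-45/2) = 15570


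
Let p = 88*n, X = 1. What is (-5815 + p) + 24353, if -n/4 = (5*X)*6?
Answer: 7978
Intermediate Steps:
n = -120 (n = -4*5*1*6 = -20*6 = -4*30 = -120)
p = -10560 (p = 88*(-120) = -10560)
(-5815 + p) + 24353 = (-5815 - 10560) + 24353 = -16375 + 24353 = 7978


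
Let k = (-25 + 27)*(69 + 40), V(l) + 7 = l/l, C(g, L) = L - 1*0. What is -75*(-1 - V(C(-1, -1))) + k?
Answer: -157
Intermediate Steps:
C(g, L) = L (C(g, L) = L + 0 = L)
V(l) = -6 (V(l) = -7 + l/l = -7 + 1 = -6)
k = 218 (k = 2*109 = 218)
-75*(-1 - V(C(-1, -1))) + k = -75*(-1 - 1*(-6)) + 218 = -75*(-1 + 6) + 218 = -75*5 + 218 = -375 + 218 = -157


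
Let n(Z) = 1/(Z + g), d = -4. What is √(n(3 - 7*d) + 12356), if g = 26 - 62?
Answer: √308895/5 ≈ 111.16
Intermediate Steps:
g = -36
n(Z) = 1/(-36 + Z) (n(Z) = 1/(Z - 36) = 1/(-36 + Z))
√(n(3 - 7*d) + 12356) = √(1/(-36 + (3 - 7*(-4))) + 12356) = √(1/(-36 + (3 + 28)) + 12356) = √(1/(-36 + 31) + 12356) = √(1/(-5) + 12356) = √(-⅕ + 12356) = √(61779/5) = √308895/5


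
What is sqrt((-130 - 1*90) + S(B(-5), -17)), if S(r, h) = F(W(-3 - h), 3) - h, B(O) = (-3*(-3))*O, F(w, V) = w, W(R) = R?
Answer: 3*I*sqrt(21) ≈ 13.748*I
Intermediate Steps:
B(O) = 9*O
S(r, h) = -3 - 2*h (S(r, h) = (-3 - h) - h = -3 - 2*h)
sqrt((-130 - 1*90) + S(B(-5), -17)) = sqrt((-130 - 1*90) + (-3 - 2*(-17))) = sqrt((-130 - 90) + (-3 + 34)) = sqrt(-220 + 31) = sqrt(-189) = 3*I*sqrt(21)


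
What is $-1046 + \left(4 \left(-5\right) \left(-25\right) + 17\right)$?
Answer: $-529$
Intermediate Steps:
$-1046 + \left(4 \left(-5\right) \left(-25\right) + 17\right) = -1046 + \left(\left(-20\right) \left(-25\right) + 17\right) = -1046 + \left(500 + 17\right) = -1046 + 517 = -529$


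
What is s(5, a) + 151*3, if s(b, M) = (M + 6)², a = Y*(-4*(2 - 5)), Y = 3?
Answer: 2217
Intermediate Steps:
a = 36 (a = 3*(-4*(2 - 5)) = 3*(-4*(-3)) = 3*12 = 36)
s(b, M) = (6 + M)²
s(5, a) + 151*3 = (6 + 36)² + 151*3 = 42² + 453 = 1764 + 453 = 2217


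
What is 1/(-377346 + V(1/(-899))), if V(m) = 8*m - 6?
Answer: -899/339239456 ≈ -2.6500e-6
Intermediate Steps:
V(m) = -6 + 8*m
1/(-377346 + V(1/(-899))) = 1/(-377346 + (-6 + 8/(-899))) = 1/(-377346 + (-6 + 8*(-1/899))) = 1/(-377346 + (-6 - 8/899)) = 1/(-377346 - 5402/899) = 1/(-339239456/899) = -899/339239456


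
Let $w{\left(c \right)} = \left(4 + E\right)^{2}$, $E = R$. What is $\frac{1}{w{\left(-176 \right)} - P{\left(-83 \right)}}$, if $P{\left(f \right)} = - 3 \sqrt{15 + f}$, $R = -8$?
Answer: $\frac{4}{217} - \frac{3 i \sqrt{17}}{434} \approx 0.018433 - 0.028501 i$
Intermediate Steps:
$E = -8$
$w{\left(c \right)} = 16$ ($w{\left(c \right)} = \left(4 - 8\right)^{2} = \left(-4\right)^{2} = 16$)
$\frac{1}{w{\left(-176 \right)} - P{\left(-83 \right)}} = \frac{1}{16 - - 3 \sqrt{15 - 83}} = \frac{1}{16 - - 3 \sqrt{-68}} = \frac{1}{16 - - 3 \cdot 2 i \sqrt{17}} = \frac{1}{16 - - 6 i \sqrt{17}} = \frac{1}{16 + 6 i \sqrt{17}}$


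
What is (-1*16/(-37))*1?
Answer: 16/37 ≈ 0.43243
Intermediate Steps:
(-1*16/(-37))*1 = -16*(-1/37)*1 = (16/37)*1 = 16/37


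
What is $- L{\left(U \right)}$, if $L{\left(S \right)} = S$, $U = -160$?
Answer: $160$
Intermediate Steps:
$- L{\left(U \right)} = \left(-1\right) \left(-160\right) = 160$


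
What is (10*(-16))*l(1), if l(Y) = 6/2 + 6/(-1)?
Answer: 480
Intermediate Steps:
l(Y) = -3 (l(Y) = 6*(1/2) + 6*(-1) = 3 - 6 = -3)
(10*(-16))*l(1) = (10*(-16))*(-3) = -160*(-3) = 480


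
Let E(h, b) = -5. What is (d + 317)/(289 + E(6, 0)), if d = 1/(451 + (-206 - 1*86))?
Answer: 12601/11289 ≈ 1.1162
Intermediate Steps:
d = 1/159 (d = 1/(451 + (-206 - 86)) = 1/(451 - 292) = 1/159 ≈ 0.0062893)
(d + 317)/(289 + E(6, 0)) = (1/159 + 317)/(289 - 5) = (50404/159)/284 = (50404/159)*(1/284) = 12601/11289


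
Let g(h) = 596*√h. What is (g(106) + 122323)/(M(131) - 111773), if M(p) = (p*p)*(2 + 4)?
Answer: -122323/8807 - 596*√106/8807 ≈ -14.586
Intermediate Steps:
M(p) = 6*p² (M(p) = p²*6 = 6*p²)
(g(106) + 122323)/(M(131) - 111773) = (596*√106 + 122323)/(6*131² - 111773) = (122323 + 596*√106)/(6*17161 - 111773) = (122323 + 596*√106)/(102966 - 111773) = (122323 + 596*√106)/(-8807) = (122323 + 596*√106)*(-1/8807) = -122323/8807 - 596*√106/8807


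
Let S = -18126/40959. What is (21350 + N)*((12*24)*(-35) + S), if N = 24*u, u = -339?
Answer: -606206706116/4551 ≈ -1.3320e+8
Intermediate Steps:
N = -8136 (N = 24*(-339) = -8136)
S = -2014/4551 (S = -18126*1/40959 = -2014/4551 ≈ -0.44254)
(21350 + N)*((12*24)*(-35) + S) = (21350 - 8136)*((12*24)*(-35) - 2014/4551) = 13214*(288*(-35) - 2014/4551) = 13214*(-10080 - 2014/4551) = 13214*(-45876094/4551) = -606206706116/4551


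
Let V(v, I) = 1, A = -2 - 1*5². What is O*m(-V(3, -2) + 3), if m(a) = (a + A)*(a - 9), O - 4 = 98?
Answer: 17850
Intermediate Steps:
A = -27 (A = -2 - 1*25 = -2 - 25 = -27)
O = 102 (O = 4 + 98 = 102)
m(a) = (-27 + a)*(-9 + a) (m(a) = (a - 27)*(a - 9) = (-27 + a)*(-9 + a))
O*m(-V(3, -2) + 3) = 102*(243 + (-1*1 + 3)² - 36*(-1*1 + 3)) = 102*(243 + (-1 + 3)² - 36*(-1 + 3)) = 102*(243 + 2² - 36*2) = 102*(243 + 4 - 72) = 102*175 = 17850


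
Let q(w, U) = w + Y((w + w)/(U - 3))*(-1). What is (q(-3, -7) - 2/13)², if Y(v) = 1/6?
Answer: 67081/6084 ≈ 11.026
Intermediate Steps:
Y(v) = ⅙
q(w, U) = -⅙ + w (q(w, U) = w + (⅙)*(-1) = w - ⅙ = -⅙ + w)
(q(-3, -7) - 2/13)² = ((-⅙ - 3) - 2/13)² = (-19/6 - 2*1/13)² = (-19/6 - 2/13)² = (-259/78)² = 67081/6084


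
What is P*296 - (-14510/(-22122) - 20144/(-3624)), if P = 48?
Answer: 23719978517/1670211 ≈ 14202.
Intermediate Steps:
P*296 - (-14510/(-22122) - 20144/(-3624)) = 48*296 - (-14510/(-22122) - 20144/(-3624)) = 14208 - (-14510*(-1/22122) - 20144*(-1/3624)) = 14208 - (7255/11061 + 2518/453) = 14208 - 1*10379371/1670211 = 14208 - 10379371/1670211 = 23719978517/1670211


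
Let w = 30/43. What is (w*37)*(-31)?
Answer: -34410/43 ≈ -800.23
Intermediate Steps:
w = 30/43 (w = 30*(1/43) = 30/43 ≈ 0.69767)
(w*37)*(-31) = ((30/43)*37)*(-31) = (1110/43)*(-31) = -34410/43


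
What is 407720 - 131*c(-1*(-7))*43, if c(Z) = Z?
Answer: 368289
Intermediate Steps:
407720 - 131*c(-1*(-7))*43 = 407720 - 131*(-1*(-7))*43 = 407720 - 131*7*43 = 407720 - 917*43 = 407720 - 1*39431 = 407720 - 39431 = 368289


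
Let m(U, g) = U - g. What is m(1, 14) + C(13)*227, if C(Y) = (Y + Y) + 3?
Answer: 6570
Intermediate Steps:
C(Y) = 3 + 2*Y (C(Y) = 2*Y + 3 = 3 + 2*Y)
m(1, 14) + C(13)*227 = (1 - 1*14) + (3 + 2*13)*227 = (1 - 14) + (3 + 26)*227 = -13 + 29*227 = -13 + 6583 = 6570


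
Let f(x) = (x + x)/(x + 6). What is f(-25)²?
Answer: 2500/361 ≈ 6.9252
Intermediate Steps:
f(x) = 2*x/(6 + x) (f(x) = (2*x)/(6 + x) = 2*x/(6 + x))
f(-25)² = (2*(-25)/(6 - 25))² = (2*(-25)/(-19))² = (2*(-25)*(-1/19))² = (50/19)² = 2500/361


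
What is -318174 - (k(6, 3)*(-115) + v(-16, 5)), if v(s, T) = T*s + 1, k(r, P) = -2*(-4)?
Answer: -317175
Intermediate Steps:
k(r, P) = 8
v(s, T) = 1 + T*s
-318174 - (k(6, 3)*(-115) + v(-16, 5)) = -318174 - (8*(-115) + (1 + 5*(-16))) = -318174 - (-920 + (1 - 80)) = -318174 - (-920 - 79) = -318174 - 1*(-999) = -318174 + 999 = -317175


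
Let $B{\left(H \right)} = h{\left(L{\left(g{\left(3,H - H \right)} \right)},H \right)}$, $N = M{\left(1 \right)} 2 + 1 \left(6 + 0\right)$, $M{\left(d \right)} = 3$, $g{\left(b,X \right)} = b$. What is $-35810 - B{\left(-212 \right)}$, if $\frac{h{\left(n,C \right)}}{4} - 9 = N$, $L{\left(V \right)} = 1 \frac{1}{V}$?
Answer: $-35894$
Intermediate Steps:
$L{\left(V \right)} = \frac{1}{V}$
$N = 12$ ($N = 3 \cdot 2 + 1 \left(6 + 0\right) = 6 + 1 \cdot 6 = 6 + 6 = 12$)
$h{\left(n,C \right)} = 84$ ($h{\left(n,C \right)} = 36 + 4 \cdot 12 = 36 + 48 = 84$)
$B{\left(H \right)} = 84$
$-35810 - B{\left(-212 \right)} = -35810 - 84 = -35894$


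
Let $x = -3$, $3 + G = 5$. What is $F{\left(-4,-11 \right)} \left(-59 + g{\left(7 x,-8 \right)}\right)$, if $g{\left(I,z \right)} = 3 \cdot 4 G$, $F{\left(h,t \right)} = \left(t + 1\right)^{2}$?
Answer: $-3500$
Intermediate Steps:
$G = 2$ ($G = -3 + 5 = 2$)
$F{\left(h,t \right)} = \left(1 + t\right)^{2}$
$g{\left(I,z \right)} = 24$ ($g{\left(I,z \right)} = 3 \cdot 4 \cdot 2 = 12 \cdot 2 = 24$)
$F{\left(-4,-11 \right)} \left(-59 + g{\left(7 x,-8 \right)}\right) = \left(1 - 11\right)^{2} \left(-59 + 24\right) = \left(-10\right)^{2} \left(-35\right) = 100 \left(-35\right) = -3500$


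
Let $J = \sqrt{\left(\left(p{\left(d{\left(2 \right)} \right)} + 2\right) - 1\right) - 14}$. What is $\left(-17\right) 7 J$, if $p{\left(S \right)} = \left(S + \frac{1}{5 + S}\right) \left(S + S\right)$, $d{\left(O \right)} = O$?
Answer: $- 17 i \sqrt{217} \approx - 250.43 i$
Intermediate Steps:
$p{\left(S \right)} = 2 S \left(S + \frac{1}{5 + S}\right)$ ($p{\left(S \right)} = \left(S + \frac{1}{5 + S}\right) 2 S = 2 S \left(S + \frac{1}{5 + S}\right)$)
$J = \frac{i \sqrt{217}}{7}$ ($J = \sqrt{\left(\left(2 \cdot 2 \frac{1}{5 + 2} \left(1 + 2^{2} + 5 \cdot 2\right) + 2\right) - 1\right) - 14} = \sqrt{\left(\left(2 \cdot 2 \cdot \frac{1}{7} \left(1 + 4 + 10\right) + 2\right) - 1\right) - 14} = \sqrt{\left(\left(2 \cdot 2 \cdot \frac{1}{7} \cdot 15 + 2\right) - 1\right) - 14} = \sqrt{\left(\left(\frac{60}{7} + 2\right) - 1\right) - 14} = \sqrt{\left(\frac{74}{7} - 1\right) - 14} = \sqrt{\frac{67}{7} - 14} = \sqrt{- \frac{31}{7}} = \frac{i \sqrt{217}}{7} \approx 2.1044 i$)
$\left(-17\right) 7 J = \left(-17\right) 7 \frac{i \sqrt{217}}{7} = - 119 \frac{i \sqrt{217}}{7} = - 17 i \sqrt{217}$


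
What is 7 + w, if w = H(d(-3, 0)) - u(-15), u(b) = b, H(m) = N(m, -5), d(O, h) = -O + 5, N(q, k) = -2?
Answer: 20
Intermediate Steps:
d(O, h) = 5 - O
H(m) = -2
w = 13 (w = -2 - 1*(-15) = -2 + 15 = 13)
7 + w = 7 + 13 = 20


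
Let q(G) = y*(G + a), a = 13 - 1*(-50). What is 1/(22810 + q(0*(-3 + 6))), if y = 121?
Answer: 1/30433 ≈ 3.2859e-5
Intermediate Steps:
a = 63 (a = 13 + 50 = 63)
q(G) = 7623 + 121*G (q(G) = 121*(G + 63) = 121*(63 + G) = 7623 + 121*G)
1/(22810 + q(0*(-3 + 6))) = 1/(22810 + (7623 + 121*(0*(-3 + 6)))) = 1/(22810 + (7623 + 121*(0*3))) = 1/(22810 + (7623 + 121*0)) = 1/(22810 + (7623 + 0)) = 1/(22810 + 7623) = 1/30433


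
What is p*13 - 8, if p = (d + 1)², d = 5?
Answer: 460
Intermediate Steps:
p = 36 (p = (5 + 1)² = 6² = 36)
p*13 - 8 = 36*13 - 8 = 468 - 8 = 460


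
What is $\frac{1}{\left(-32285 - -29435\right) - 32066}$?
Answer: $- \frac{1}{34916} \approx -2.864 \cdot 10^{-5}$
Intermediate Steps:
$\frac{1}{\left(-32285 - -29435\right) - 32066} = \frac{1}{\left(-32285 + 29435\right) - 32066} = \frac{1}{-2850 - 32066} = \frac{1}{-34916} = - \frac{1}{34916}$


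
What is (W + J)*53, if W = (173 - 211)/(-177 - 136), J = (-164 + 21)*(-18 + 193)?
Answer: -415137711/313 ≈ -1.3263e+6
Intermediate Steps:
J = -25025 (J = -143*175 = -25025)
W = 38/313 (W = -38/(-313) = -38*(-1/313) = 38/313 ≈ 0.12141)
(W + J)*53 = (38/313 - 25025)*53 = -7832787/313*53 = -415137711/313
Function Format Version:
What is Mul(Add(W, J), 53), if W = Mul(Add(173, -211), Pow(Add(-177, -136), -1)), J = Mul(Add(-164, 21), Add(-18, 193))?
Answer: Rational(-415137711, 313) ≈ -1.3263e+6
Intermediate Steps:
J = -25025 (J = Mul(-143, 175) = -25025)
W = Rational(38, 313) (W = Mul(-38, Pow(-313, -1)) = Mul(-38, Rational(-1, 313)) = Rational(38, 313) ≈ 0.12141)
Mul(Add(W, J), 53) = Mul(Add(Rational(38, 313), -25025), 53) = Mul(Rational(-7832787, 313), 53) = Rational(-415137711, 313)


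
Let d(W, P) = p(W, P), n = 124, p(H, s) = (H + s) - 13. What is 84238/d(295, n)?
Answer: 6017/29 ≈ 207.48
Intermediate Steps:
p(H, s) = -13 + H + s
d(W, P) = -13 + P + W (d(W, P) = -13 + W + P = -13 + P + W)
84238/d(295, n) = 84238/(-13 + 124 + 295) = 84238/406 = 84238*(1/406) = 6017/29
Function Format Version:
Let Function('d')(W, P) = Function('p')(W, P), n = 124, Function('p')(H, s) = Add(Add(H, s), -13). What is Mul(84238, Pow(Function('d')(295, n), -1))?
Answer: Rational(6017, 29) ≈ 207.48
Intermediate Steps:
Function('p')(H, s) = Add(-13, H, s)
Function('d')(W, P) = Add(-13, P, W) (Function('d')(W, P) = Add(-13, W, P) = Add(-13, P, W))
Mul(84238, Pow(Function('d')(295, n), -1)) = Mul(84238, Pow(Add(-13, 124, 295), -1)) = Mul(84238, Pow(406, -1)) = Mul(84238, Rational(1, 406)) = Rational(6017, 29)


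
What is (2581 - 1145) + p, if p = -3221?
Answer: -1785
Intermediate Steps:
(2581 - 1145) + p = (2581 - 1145) - 3221 = 1436 - 3221 = -1785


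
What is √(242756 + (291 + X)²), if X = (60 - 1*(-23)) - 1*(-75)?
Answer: 3*√49373 ≈ 666.60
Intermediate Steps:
X = 158 (X = (60 + 23) + 75 = 83 + 75 = 158)
√(242756 + (291 + X)²) = √(242756 + (291 + 158)²) = √(242756 + 449²) = √(242756 + 201601) = √444357 = 3*√49373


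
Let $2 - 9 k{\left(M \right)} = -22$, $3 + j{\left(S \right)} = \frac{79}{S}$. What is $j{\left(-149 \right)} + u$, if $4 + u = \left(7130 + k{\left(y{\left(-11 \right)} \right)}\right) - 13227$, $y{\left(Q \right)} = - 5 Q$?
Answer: $- \frac{2727533}{447} \approx -6101.9$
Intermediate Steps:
$j{\left(S \right)} = -3 + \frac{79}{S}$
$k{\left(M \right)} = \frac{8}{3}$ ($k{\left(M \right)} = \frac{2}{9} - - \frac{22}{9} = \frac{2}{9} + \frac{22}{9} = \frac{8}{3}$)
$u = - \frac{18295}{3}$ ($u = -4 + \left(\left(7130 + \frac{8}{3}\right) - 13227\right) = -4 + \left(\frac{21398}{3} - 13227\right) = -4 - \frac{18283}{3} = - \frac{18295}{3} \approx -6098.3$)
$j{\left(-149 \right)} + u = \left(-3 + \frac{79}{-149}\right) - \frac{18295}{3} = \left(-3 + 79 \left(- \frac{1}{149}\right)\right) - \frac{18295}{3} = \left(-3 - \frac{79}{149}\right) - \frac{18295}{3} = - \frac{526}{149} - \frac{18295}{3} = - \frac{2727533}{447}$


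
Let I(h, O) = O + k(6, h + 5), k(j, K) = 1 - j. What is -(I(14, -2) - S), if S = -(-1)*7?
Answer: 14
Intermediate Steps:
S = 7 (S = -1*(-7) = 7)
I(h, O) = -5 + O (I(h, O) = O + (1 - 1*6) = O + (1 - 6) = O - 5 = -5 + O)
-(I(14, -2) - S) = -((-5 - 2) - 1*7) = -(-7 - 7) = -1*(-14) = 14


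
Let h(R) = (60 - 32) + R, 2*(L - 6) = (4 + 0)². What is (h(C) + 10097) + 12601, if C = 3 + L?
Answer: 22743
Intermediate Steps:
L = 14 (L = 6 + (4 + 0)²/2 = 6 + (½)*4² = 6 + (½)*16 = 6 + 8 = 14)
C = 17 (C = 3 + 14 = 17)
h(R) = 28 + R
(h(C) + 10097) + 12601 = ((28 + 17) + 10097) + 12601 = (45 + 10097) + 12601 = 10142 + 12601 = 22743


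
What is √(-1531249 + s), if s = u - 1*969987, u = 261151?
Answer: I*√2240085 ≈ 1496.7*I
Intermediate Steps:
s = -708836 (s = 261151 - 1*969987 = 261151 - 969987 = -708836)
√(-1531249 + s) = √(-1531249 - 708836) = √(-2240085) = I*√2240085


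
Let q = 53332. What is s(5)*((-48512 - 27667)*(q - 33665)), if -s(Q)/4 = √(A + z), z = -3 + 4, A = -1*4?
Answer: 5992849572*I*√3 ≈ 1.038e+10*I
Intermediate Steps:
A = -4
z = 1
s(Q) = -4*I*√3 (s(Q) = -4*√(-4 + 1) = -4*I*√3)
s(5)*((-48512 - 27667)*(q - 33665)) = (-4*I*√3)*((-48512 - 27667)*(53332 - 33665)) = (-4*I*√3)*(-76179*19667) = -4*I*√3*(-1498212393) = 5992849572*I*√3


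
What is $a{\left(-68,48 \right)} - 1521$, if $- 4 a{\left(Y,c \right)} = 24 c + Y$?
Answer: $-1792$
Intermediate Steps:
$a{\left(Y,c \right)} = - 6 c - \frac{Y}{4}$ ($a{\left(Y,c \right)} = - \frac{24 c + Y}{4} = - \frac{Y + 24 c}{4} = - 6 c - \frac{Y}{4}$)
$a{\left(-68,48 \right)} - 1521 = \left(\left(-6\right) 48 - -17\right) - 1521 = \left(-288 + 17\right) - 1521 = -271 - 1521 = -1792$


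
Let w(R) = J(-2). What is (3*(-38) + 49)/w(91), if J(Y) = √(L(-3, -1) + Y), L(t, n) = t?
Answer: 13*I*√5 ≈ 29.069*I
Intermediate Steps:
J(Y) = √(-3 + Y)
w(R) = I*√5 (w(R) = √(-3 - 2) = √(-5) = I*√5)
(3*(-38) + 49)/w(91) = (3*(-38) + 49)/((I*√5)) = (-114 + 49)*(-I*√5/5) = -(-13)*I*√5 = 13*I*√5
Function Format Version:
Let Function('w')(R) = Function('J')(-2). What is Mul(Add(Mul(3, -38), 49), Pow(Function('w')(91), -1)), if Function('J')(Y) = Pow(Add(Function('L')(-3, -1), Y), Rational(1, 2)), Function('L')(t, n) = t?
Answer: Mul(13, I, Pow(5, Rational(1, 2))) ≈ Mul(29.069, I)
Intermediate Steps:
Function('J')(Y) = Pow(Add(-3, Y), Rational(1, 2))
Function('w')(R) = Mul(I, Pow(5, Rational(1, 2))) (Function('w')(R) = Pow(Add(-3, -2), Rational(1, 2)) = Pow(-5, Rational(1, 2)) = Mul(I, Pow(5, Rational(1, 2))))
Mul(Add(Mul(3, -38), 49), Pow(Function('w')(91), -1)) = Mul(Add(Mul(3, -38), 49), Pow(Mul(I, Pow(5, Rational(1, 2))), -1)) = Mul(Add(-114, 49), Mul(Rational(-1, 5), I, Pow(5, Rational(1, 2)))) = Mul(-65, Mul(Rational(-1, 5), I, Pow(5, Rational(1, 2)))) = Mul(13, I, Pow(5, Rational(1, 2)))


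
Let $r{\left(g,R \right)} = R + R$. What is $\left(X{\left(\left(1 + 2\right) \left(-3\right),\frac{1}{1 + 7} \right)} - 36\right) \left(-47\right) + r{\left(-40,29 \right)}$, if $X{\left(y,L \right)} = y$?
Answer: $2173$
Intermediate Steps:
$r{\left(g,R \right)} = 2 R$
$\left(X{\left(\left(1 + 2\right) \left(-3\right),\frac{1}{1 + 7} \right)} - 36\right) \left(-47\right) + r{\left(-40,29 \right)} = \left(\left(1 + 2\right) \left(-3\right) - 36\right) \left(-47\right) + 2 \cdot 29 = \left(3 \left(-3\right) - 36\right) \left(-47\right) + 58 = \left(-9 - 36\right) \left(-47\right) + 58 = \left(-45\right) \left(-47\right) + 58 = 2115 + 58 = 2173$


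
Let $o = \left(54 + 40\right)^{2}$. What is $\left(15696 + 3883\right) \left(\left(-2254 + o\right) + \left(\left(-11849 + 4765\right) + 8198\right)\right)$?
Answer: $150679984$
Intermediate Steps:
$o = 8836$ ($o = 94^{2} = 8836$)
$\left(15696 + 3883\right) \left(\left(-2254 + o\right) + \left(\left(-11849 + 4765\right) + 8198\right)\right) = \left(15696 + 3883\right) \left(\left(-2254 + 8836\right) + \left(\left(-11849 + 4765\right) + 8198\right)\right) = 19579 \left(6582 + \left(-7084 + 8198\right)\right) = 19579 \left(6582 + 1114\right) = 19579 \cdot 7696 = 150679984$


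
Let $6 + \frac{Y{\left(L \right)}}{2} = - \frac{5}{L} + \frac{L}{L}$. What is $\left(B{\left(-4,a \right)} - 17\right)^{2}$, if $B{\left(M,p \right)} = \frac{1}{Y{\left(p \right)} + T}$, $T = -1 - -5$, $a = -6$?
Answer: $\frac{50176}{169} \approx 296.9$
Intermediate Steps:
$Y{\left(L \right)} = -10 - \frac{10}{L}$ ($Y{\left(L \right)} = -12 + 2 \left(- \frac{5}{L} + \frac{L}{L}\right) = -12 + 2 \left(- \frac{5}{L} + 1\right) = -12 + 2 \left(1 - \frac{5}{L}\right) = -12 + \left(2 - \frac{10}{L}\right) = -10 - \frac{10}{L}$)
$T = 4$ ($T = -1 + 5 = 4$)
$B{\left(M,p \right)} = \frac{1}{-6 - \frac{10}{p}}$ ($B{\left(M,p \right)} = \frac{1}{\left(-10 - \frac{10}{p}\right) + 4} = \frac{1}{-6 - \frac{10}{p}}$)
$\left(B{\left(-4,a \right)} - 17\right)^{2} = \left(\left(-1\right) \left(-6\right) \frac{1}{10 + 6 \left(-6\right)} - 17\right)^{2} = \left(\left(-1\right) \left(-6\right) \frac{1}{10 - 36} - 17\right)^{2} = \left(\left(-1\right) \left(-6\right) \frac{1}{-26} - 17\right)^{2} = \left(\left(-1\right) \left(-6\right) \left(- \frac{1}{26}\right) - 17\right)^{2} = \left(- \frac{3}{13} - 17\right)^{2} = \left(- \frac{224}{13}\right)^{2} = \frac{50176}{169}$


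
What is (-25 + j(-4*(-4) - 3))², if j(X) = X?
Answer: 144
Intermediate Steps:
(-25 + j(-4*(-4) - 3))² = (-25 + (-4*(-4) - 3))² = (-25 + (16 - 3))² = (-25 + 13)² = (-12)² = 144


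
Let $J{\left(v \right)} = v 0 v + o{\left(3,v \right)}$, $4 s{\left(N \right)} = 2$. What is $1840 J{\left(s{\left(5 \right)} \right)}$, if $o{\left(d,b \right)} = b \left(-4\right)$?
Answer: $-3680$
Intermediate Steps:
$o{\left(d,b \right)} = - 4 b$
$s{\left(N \right)} = \frac{1}{2}$ ($s{\left(N \right)} = \frac{1}{4} \cdot 2 = \frac{1}{2}$)
$J{\left(v \right)} = - 4 v$ ($J{\left(v \right)} = v 0 v - 4 v = v 0 - 4 v = 0 - 4 v = - 4 v$)
$1840 J{\left(s{\left(5 \right)} \right)} = 1840 \left(\left(-4\right) \frac{1}{2}\right) = 1840 \left(-2\right) = -3680$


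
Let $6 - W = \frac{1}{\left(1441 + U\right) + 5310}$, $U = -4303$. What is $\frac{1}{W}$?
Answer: $\frac{2448}{14687} \approx 0.16668$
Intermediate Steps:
$W = \frac{14687}{2448}$ ($W = 6 - \frac{1}{\left(1441 - 4303\right) + 5310} = 6 - \frac{1}{-2862 + 5310} = 6 - \frac{1}{2448} = \frac{14687}{2448} \approx 5.9996$)
$\frac{1}{W} = \frac{1}{\frac{14687}{2448}} = \frac{2448}{14687}$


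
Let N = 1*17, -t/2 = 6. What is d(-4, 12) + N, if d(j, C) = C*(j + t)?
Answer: -175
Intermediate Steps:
t = -12 (t = -2*6 = -12)
d(j, C) = C*(-12 + j) (d(j, C) = C*(j - 12) = C*(-12 + j))
N = 17
d(-4, 12) + N = 12*(-12 - 4) + 17 = 12*(-16) + 17 = -192 + 17 = -175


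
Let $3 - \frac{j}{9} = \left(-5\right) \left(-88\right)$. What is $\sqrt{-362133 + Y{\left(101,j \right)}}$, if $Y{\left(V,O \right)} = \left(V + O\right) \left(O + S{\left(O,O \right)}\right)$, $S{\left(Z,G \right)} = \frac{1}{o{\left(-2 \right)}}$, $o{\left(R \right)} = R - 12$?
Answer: $\frac{\sqrt{720760439}}{7} \approx 3835.3$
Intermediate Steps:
$j = -3933$ ($j = 27 - 9 \left(\left(-5\right) \left(-88\right)\right) = 27 - 3960 = -3933$)
$o{\left(R \right)} = -12 + R$ ($o{\left(R \right)} = R - 12 = -12 + R$)
$S{\left(Z,G \right)} = - \frac{1}{14}$ ($S{\left(Z,G \right)} = \frac{1}{-12 - 2} = \frac{1}{-14} = - \frac{1}{14}$)
$Y{\left(V,O \right)} = \left(- \frac{1}{14} + O\right) \left(O + V\right)$ ($Y{\left(V,O \right)} = \left(V + O\right) \left(O - \frac{1}{14}\right) = \left(O + V\right) \left(- \frac{1}{14} + O\right) = \left(- \frac{1}{14} + O\right) \left(O + V\right)$)
$\sqrt{-362133 + Y{\left(101,j \right)}} = \sqrt{-362133 - \left(\frac{2778715}{7} - 15468489\right)} = \sqrt{-362133 + \left(15468489 + \frac{3933}{14} - \frac{101}{14} - 397233\right)} = \sqrt{-362133 + \frac{105500708}{7}} = \sqrt{\frac{102965777}{7}} = \frac{\sqrt{720760439}}{7}$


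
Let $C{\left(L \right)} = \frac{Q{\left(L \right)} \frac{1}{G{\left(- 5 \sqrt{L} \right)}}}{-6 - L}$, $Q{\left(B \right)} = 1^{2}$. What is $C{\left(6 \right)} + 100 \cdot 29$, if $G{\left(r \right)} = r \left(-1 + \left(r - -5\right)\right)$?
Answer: $\frac{4663199}{1608} - \frac{\sqrt{6}}{12060} \approx 2900.0$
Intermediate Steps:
$G{\left(r \right)} = r \left(4 + r\right)$ ($G{\left(r \right)} = r \left(-1 + \left(r + 5\right)\right) = r \left(-1 + \left(5 + r\right)\right) = r \left(4 + r\right)$)
$Q{\left(B \right)} = 1$
$C{\left(L \right)} = - \frac{1}{5 \sqrt{L} \left(-6 - L\right) \left(4 - 5 \sqrt{L}\right)}$ ($C{\left(L \right)} = \frac{1 \frac{1}{- 5 \sqrt{L} \left(4 - 5 \sqrt{L}\right)}}{-6 - L} = \frac{1 \frac{1}{\left(-5\right) \sqrt{L} \left(4 - 5 \sqrt{L}\right)}}{-6 - L} = \frac{1 \left(- \frac{1}{5 \sqrt{L} \left(4 - 5 \sqrt{L}\right)}\right)}{-6 - L} = \frac{\left(- \frac{1}{5}\right) \frac{1}{\sqrt{L}} \frac{1}{4 - 5 \sqrt{L}}}{-6 - L} = - \frac{1}{5 \sqrt{L} \left(-6 - L\right) \left(4 - 5 \sqrt{L}\right)}$)
$C{\left(6 \right)} + 100 \cdot 29 = - \frac{1}{5 \sqrt{6} \left(-4 + 5 \sqrt{6}\right) \left(6 + 6\right)} + 100 \cdot 29 = - \frac{\frac{1}{6} \sqrt{6}}{5 \left(-4 + 5 \sqrt{6}\right) 12} + 2900 = \left(- \frac{1}{5}\right) \frac{\sqrt{6}}{6} \frac{1}{-4 + 5 \sqrt{6}} \cdot \frac{1}{12} + 2900 = - \frac{\sqrt{6}}{360 \left(-4 + 5 \sqrt{6}\right)} + 2900 = 2900 - \frac{\sqrt{6}}{360 \left(-4 + 5 \sqrt{6}\right)}$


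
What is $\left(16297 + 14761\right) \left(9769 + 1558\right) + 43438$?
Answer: $351837404$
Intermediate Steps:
$\left(16297 + 14761\right) \left(9769 + 1558\right) + 43438 = 31058 \cdot 11327 + 43438 = 351793966 + 43438 = 351837404$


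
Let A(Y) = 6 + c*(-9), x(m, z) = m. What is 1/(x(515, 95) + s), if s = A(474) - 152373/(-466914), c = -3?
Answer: 155638/85340415 ≈ 0.0018237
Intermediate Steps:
A(Y) = 33 (A(Y) = 6 - 3*(-9) = 6 + 27 = 33)
s = 5186845/155638 (s = 33 - 152373/(-466914) = 33 - 152373*(-1/466914) = 33 + 50791/155638 = 5186845/155638 ≈ 33.326)
1/(x(515, 95) + s) = 1/(515 + 5186845/155638) = 1/(85340415/155638) = 155638/85340415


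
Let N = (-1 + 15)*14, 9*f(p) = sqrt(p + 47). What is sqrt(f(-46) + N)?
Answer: sqrt(1765)/3 ≈ 14.004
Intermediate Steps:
f(p) = sqrt(47 + p)/9 (f(p) = sqrt(p + 47)/9 = sqrt(47 + p)/9)
N = 196 (N = 14*14 = 196)
sqrt(f(-46) + N) = sqrt(sqrt(47 - 46)/9 + 196) = sqrt(sqrt(1)/9 + 196) = sqrt((1/9)*1 + 196) = sqrt(1/9 + 196) = sqrt(1765/9) = sqrt(1765)/3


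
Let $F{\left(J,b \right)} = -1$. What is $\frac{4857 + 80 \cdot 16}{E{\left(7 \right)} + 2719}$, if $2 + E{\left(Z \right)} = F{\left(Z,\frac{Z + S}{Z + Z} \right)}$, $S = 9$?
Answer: $\frac{6137}{2716} \approx 2.2596$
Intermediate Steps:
$E{\left(Z \right)} = -3$ ($E{\left(Z \right)} = -2 - 1 = -3$)
$\frac{4857 + 80 \cdot 16}{E{\left(7 \right)} + 2719} = \frac{4857 + 80 \cdot 16}{-3 + 2719} = \frac{4857 + 1280}{2716} = 6137 \cdot \frac{1}{2716} = \frac{6137}{2716}$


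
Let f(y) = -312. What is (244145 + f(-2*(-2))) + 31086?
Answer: 274919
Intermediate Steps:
(244145 + f(-2*(-2))) + 31086 = (244145 - 312) + 31086 = 243833 + 31086 = 274919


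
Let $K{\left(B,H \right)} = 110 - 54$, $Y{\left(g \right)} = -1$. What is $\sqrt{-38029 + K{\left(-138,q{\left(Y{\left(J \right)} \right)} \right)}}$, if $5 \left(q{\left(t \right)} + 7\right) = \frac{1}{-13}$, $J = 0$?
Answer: $i \sqrt{37973} \approx 194.87 i$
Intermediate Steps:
$q{\left(t \right)} = - \frac{456}{65}$ ($q{\left(t \right)} = -7 + \frac{1}{5 \left(-13\right)} = -7 + \frac{1}{5} \left(- \frac{1}{13}\right) = -7 - \frac{1}{65} = - \frac{456}{65}$)
$K{\left(B,H \right)} = 56$
$\sqrt{-38029 + K{\left(-138,q{\left(Y{\left(J \right)} \right)} \right)}} = \sqrt{-38029 + 56} = \sqrt{-37973} = i \sqrt{37973}$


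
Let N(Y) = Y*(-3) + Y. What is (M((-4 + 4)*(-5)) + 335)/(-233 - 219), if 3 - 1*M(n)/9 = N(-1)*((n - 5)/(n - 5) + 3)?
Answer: -145/226 ≈ -0.64159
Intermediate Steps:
N(Y) = -2*Y (N(Y) = -3*Y + Y = -2*Y)
M(n) = -45 (M(n) = 27 - 9*(-2*(-1))*((n - 5)/(n - 5) + 3) = 27 - 18*((-5 + n)/(-5 + n) + 3) = 27 - 18*(1 + 3) = 27 - 18*4 = 27 - 9*8 = 27 - 72 = -45)
(M((-4 + 4)*(-5)) + 335)/(-233 - 219) = (-45 + 335)/(-233 - 219) = 290/(-452) = 290*(-1/452) = -145/226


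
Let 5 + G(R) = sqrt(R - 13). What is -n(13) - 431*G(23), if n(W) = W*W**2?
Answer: -42 - 431*sqrt(10) ≈ -1404.9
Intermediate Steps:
n(W) = W**3
G(R) = -5 + sqrt(-13 + R) (G(R) = -5 + sqrt(R - 13) = -5 + sqrt(-13 + R))
-n(13) - 431*G(23) = -1*13**3 - 431*(-5 + sqrt(-13 + 23)) = -1*2197 - 431*(-5 + sqrt(10)) = -2197 + (2155 - 431*sqrt(10)) = -42 - 431*sqrt(10)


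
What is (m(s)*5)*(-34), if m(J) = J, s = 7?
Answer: -1190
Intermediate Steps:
(m(s)*5)*(-34) = (7*5)*(-34) = 35*(-34) = -1190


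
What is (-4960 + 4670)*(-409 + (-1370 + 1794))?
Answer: -4350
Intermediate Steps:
(-4960 + 4670)*(-409 + (-1370 + 1794)) = -290*(-409 + 424) = -290*15 = -4350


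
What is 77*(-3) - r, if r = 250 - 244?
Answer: -237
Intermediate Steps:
r = 6
77*(-3) - r = 77*(-3) - 1*6 = -231 - 6 = -237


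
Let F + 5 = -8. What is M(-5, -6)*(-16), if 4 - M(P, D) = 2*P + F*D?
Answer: 1024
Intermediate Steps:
F = -13 (F = -5 - 8 = -13)
M(P, D) = 4 - 2*P + 13*D (M(P, D) = 4 - (2*P - 13*D) = 4 - (-13*D + 2*P) = 4 + (-2*P + 13*D) = 4 - 2*P + 13*D)
M(-5, -6)*(-16) = (4 - 2*(-5) + 13*(-6))*(-16) = (4 + 10 - 78)*(-16) = -64*(-16) = 1024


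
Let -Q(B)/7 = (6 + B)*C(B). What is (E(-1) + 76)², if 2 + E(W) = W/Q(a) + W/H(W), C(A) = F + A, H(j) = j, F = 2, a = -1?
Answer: 6895876/1225 ≈ 5629.3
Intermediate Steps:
C(A) = 2 + A
Q(B) = -7*(2 + B)*(6 + B) (Q(B) = -7*(6 + B)*(2 + B) = -7*(2 + B)*(6 + B))
E(W) = -1 - W/35 (E(W) = -2 + (W/((-7*(2 - 1)*(6 - 1))) + W/W) = -2 + (W/((-7*1*5)) + 1) = -2 + (W/(-35) + 1) = -2 + (W*(-1/35) + 1) = -2 + (-W/35 + 1) = -2 + (1 - W/35) = -1 - W/35)
(E(-1) + 76)² = ((-1 - 1/35*(-1)) + 76)² = ((-1 + 1/35) + 76)² = (-34/35 + 76)² = (2626/35)² = 6895876/1225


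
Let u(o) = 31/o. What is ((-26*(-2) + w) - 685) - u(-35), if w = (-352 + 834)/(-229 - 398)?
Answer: -13888618/21945 ≈ -632.88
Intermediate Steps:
w = -482/627 (w = 482/(-627) = 482*(-1/627) = -482/627 ≈ -0.76874)
((-26*(-2) + w) - 685) - u(-35) = ((-26*(-2) - 482/627) - 685) - 31/(-35) = ((52 - 482/627) - 685) - 31*(-1)/35 = (32122/627 - 685) - 1*(-31/35) = -397373/627 + 31/35 = -13888618/21945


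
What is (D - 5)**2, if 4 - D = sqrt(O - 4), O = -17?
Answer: (1 + I*sqrt(21))**2 ≈ -20.0 + 9.1651*I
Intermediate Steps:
D = 4 - I*sqrt(21) (D = 4 - sqrt(-17 - 4) = 4 - sqrt(-21) = 4 - I*sqrt(21) ≈ 4.0 - 4.5826*I)
(D - 5)**2 = ((4 - I*sqrt(21)) - 5)**2 = (-1 - I*sqrt(21))**2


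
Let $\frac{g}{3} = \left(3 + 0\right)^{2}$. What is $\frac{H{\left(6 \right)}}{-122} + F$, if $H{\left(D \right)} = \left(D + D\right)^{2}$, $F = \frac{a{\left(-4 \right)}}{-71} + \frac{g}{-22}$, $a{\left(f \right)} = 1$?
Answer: $- \frac{230743}{95282} \approx -2.4217$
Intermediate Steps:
$g = 27$ ($g = 3 \left(3 + 0\right)^{2} = 3 \cdot 3^{2} = 3 \cdot 9 = 27$)
$F = - \frac{1939}{1562}$ ($F = 1 \frac{1}{-71} + \frac{27}{-22} = 1 \left(- \frac{1}{71}\right) + 27 \left(- \frac{1}{22}\right) = - \frac{1}{71} - \frac{27}{22} = - \frac{1939}{1562} \approx -1.2414$)
$H{\left(D \right)} = 4 D^{2}$ ($H{\left(D \right)} = \left(2 D\right)^{2} = 4 D^{2}$)
$\frac{H{\left(6 \right)}}{-122} + F = \frac{4 \cdot 6^{2}}{-122} - \frac{1939}{1562} = - \frac{4 \cdot 36}{122} - \frac{1939}{1562} = \left(- \frac{1}{122}\right) 144 - \frac{1939}{1562} = - \frac{72}{61} - \frac{1939}{1562} = - \frac{230743}{95282}$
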